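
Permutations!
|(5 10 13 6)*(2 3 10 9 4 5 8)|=6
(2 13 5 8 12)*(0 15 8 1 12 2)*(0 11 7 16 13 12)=(0 15 8 2 12 11 7 16 13 5 1)=[15, 0, 12, 3, 4, 1, 6, 16, 2, 9, 10, 7, 11, 5, 14, 8, 13]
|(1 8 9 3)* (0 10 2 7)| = 4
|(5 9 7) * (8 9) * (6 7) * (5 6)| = 6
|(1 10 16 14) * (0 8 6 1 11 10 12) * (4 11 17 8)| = |(0 4 11 10 16 14 17 8 6 1 12)| = 11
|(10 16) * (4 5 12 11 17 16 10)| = 6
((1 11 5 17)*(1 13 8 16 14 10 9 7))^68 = (1 5 13 16 10 7 11 17 8 14 9) = [0, 5, 2, 3, 4, 13, 6, 11, 14, 1, 7, 17, 12, 16, 9, 15, 10, 8]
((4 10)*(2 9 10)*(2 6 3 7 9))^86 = (3 9 4)(6 7 10) = [0, 1, 2, 9, 3, 5, 7, 10, 8, 4, 6]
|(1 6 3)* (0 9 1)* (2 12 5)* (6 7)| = 6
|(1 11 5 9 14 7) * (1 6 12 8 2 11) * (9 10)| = 10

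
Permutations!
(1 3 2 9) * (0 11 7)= (0 11 7)(1 3 2 9)= [11, 3, 9, 2, 4, 5, 6, 0, 8, 1, 10, 7]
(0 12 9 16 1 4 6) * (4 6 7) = (0 12 9 16 1 6)(4 7) = [12, 6, 2, 3, 7, 5, 0, 4, 8, 16, 10, 11, 9, 13, 14, 15, 1]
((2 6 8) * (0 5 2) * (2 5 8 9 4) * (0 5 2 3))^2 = (0 5 6 4)(2 9 3 8) = [5, 1, 9, 8, 0, 6, 4, 7, 2, 3]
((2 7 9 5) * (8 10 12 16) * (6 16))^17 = [0, 1, 7, 3, 4, 2, 8, 9, 12, 5, 6, 11, 16, 13, 14, 15, 10] = (2 7 9 5)(6 8 12 16 10)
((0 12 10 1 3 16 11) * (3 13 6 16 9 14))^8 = (16)(3 14 9) = [0, 1, 2, 14, 4, 5, 6, 7, 8, 3, 10, 11, 12, 13, 9, 15, 16]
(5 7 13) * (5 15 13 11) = (5 7 11)(13 15) = [0, 1, 2, 3, 4, 7, 6, 11, 8, 9, 10, 5, 12, 15, 14, 13]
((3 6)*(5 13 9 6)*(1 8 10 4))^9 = (1 8 10 4)(3 6 9 13 5) = [0, 8, 2, 6, 1, 3, 9, 7, 10, 13, 4, 11, 12, 5]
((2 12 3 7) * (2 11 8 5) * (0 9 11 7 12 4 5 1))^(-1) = (0 1 8 11 9)(2 5 4)(3 12) = [1, 8, 5, 12, 2, 4, 6, 7, 11, 0, 10, 9, 3]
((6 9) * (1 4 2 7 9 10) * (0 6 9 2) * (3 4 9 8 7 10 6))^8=[4, 8, 1, 0, 3, 5, 6, 10, 2, 7, 9]=(0 4 3)(1 8 2)(7 10 9)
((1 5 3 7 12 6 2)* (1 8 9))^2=(1 3 12 2 9 5 7 6 8)=[0, 3, 9, 12, 4, 7, 8, 6, 1, 5, 10, 11, 2]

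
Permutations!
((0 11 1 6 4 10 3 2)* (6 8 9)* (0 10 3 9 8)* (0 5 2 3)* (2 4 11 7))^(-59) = (0 7 2 10 9 6 11 1 5 4) = [7, 5, 10, 3, 0, 4, 11, 2, 8, 6, 9, 1]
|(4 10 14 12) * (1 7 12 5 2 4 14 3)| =|(1 7 12 14 5 2 4 10 3)| =9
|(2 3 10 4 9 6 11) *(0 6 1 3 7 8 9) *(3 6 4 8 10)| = |(0 4)(1 6 11 2 7 10 8 9)| = 8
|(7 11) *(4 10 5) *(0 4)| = |(0 4 10 5)(7 11)| = 4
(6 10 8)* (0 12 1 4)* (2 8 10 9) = (0 12 1 4)(2 8 6 9) = [12, 4, 8, 3, 0, 5, 9, 7, 6, 2, 10, 11, 1]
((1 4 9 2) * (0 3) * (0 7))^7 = (0 3 7)(1 2 9 4) = [3, 2, 9, 7, 1, 5, 6, 0, 8, 4]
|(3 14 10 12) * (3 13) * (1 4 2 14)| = |(1 4 2 14 10 12 13 3)| = 8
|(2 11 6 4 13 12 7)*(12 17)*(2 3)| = |(2 11 6 4 13 17 12 7 3)| = 9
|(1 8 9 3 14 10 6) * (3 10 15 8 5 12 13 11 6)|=|(1 5 12 13 11 6)(3 14 15 8 9 10)|=6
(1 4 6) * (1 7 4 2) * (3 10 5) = (1 2)(3 10 5)(4 6 7) = [0, 2, 1, 10, 6, 3, 7, 4, 8, 9, 5]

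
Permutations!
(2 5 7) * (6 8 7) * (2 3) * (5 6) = (2 6 8 7 3) = [0, 1, 6, 2, 4, 5, 8, 3, 7]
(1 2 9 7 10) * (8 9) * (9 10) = (1 2 8 10)(7 9) = [0, 2, 8, 3, 4, 5, 6, 9, 10, 7, 1]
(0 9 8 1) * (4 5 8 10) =(0 9 10 4 5 8 1) =[9, 0, 2, 3, 5, 8, 6, 7, 1, 10, 4]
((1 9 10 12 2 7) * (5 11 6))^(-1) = (1 7 2 12 10 9)(5 6 11) = [0, 7, 12, 3, 4, 6, 11, 2, 8, 1, 9, 5, 10]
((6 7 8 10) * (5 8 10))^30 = [0, 1, 2, 3, 4, 5, 6, 7, 8, 9, 10] = (10)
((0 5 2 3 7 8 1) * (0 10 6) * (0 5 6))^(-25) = (0 5 3 8 10 6 2 7 1) = [5, 0, 7, 8, 4, 3, 2, 1, 10, 9, 6]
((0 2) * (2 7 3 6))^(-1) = (0 2 6 3 7) = [2, 1, 6, 7, 4, 5, 3, 0]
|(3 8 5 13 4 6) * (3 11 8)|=6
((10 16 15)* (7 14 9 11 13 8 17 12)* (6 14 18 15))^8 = [0, 1, 2, 3, 4, 5, 7, 11, 6, 15, 17, 10, 9, 16, 18, 8, 12, 14, 13] = (6 7 11 10 17 14 18 13 16 12 9 15 8)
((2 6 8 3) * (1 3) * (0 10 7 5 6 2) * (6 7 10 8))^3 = (10)(0 3 1 8)(5 7) = [3, 8, 2, 1, 4, 7, 6, 5, 0, 9, 10]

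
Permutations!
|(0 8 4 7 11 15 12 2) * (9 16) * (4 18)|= |(0 8 18 4 7 11 15 12 2)(9 16)|= 18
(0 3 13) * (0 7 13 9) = (0 3 9)(7 13) = [3, 1, 2, 9, 4, 5, 6, 13, 8, 0, 10, 11, 12, 7]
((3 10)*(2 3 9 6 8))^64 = (2 6 10)(3 8 9) = [0, 1, 6, 8, 4, 5, 10, 7, 9, 3, 2]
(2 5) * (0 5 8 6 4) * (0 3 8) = (0 5 2)(3 8 6 4) = [5, 1, 0, 8, 3, 2, 4, 7, 6]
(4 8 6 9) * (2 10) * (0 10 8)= [10, 1, 8, 3, 0, 5, 9, 7, 6, 4, 2]= (0 10 2 8 6 9 4)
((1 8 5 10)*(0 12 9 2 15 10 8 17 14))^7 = [17, 15, 12, 3, 4, 8, 6, 7, 5, 0, 2, 11, 14, 13, 1, 9, 16, 10] = (0 17 10 2 12 14 1 15 9)(5 8)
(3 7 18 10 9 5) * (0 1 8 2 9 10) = (0 1 8 2 9 5 3 7 18) = [1, 8, 9, 7, 4, 3, 6, 18, 2, 5, 10, 11, 12, 13, 14, 15, 16, 17, 0]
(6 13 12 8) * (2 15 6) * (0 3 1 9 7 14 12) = (0 3 1 9 7 14 12 8 2 15 6 13) = [3, 9, 15, 1, 4, 5, 13, 14, 2, 7, 10, 11, 8, 0, 12, 6]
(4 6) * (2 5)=(2 5)(4 6)=[0, 1, 5, 3, 6, 2, 4]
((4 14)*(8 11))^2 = [0, 1, 2, 3, 4, 5, 6, 7, 8, 9, 10, 11, 12, 13, 14] = (14)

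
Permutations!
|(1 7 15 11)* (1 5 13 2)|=|(1 7 15 11 5 13 2)|=7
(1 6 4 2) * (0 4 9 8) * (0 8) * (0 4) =(1 6 9 4 2) =[0, 6, 1, 3, 2, 5, 9, 7, 8, 4]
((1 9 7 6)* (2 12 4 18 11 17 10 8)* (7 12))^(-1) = (1 6 7 2 8 10 17 11 18 4 12 9) = [0, 6, 8, 3, 12, 5, 7, 2, 10, 1, 17, 18, 9, 13, 14, 15, 16, 11, 4]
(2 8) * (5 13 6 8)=(2 5 13 6 8)=[0, 1, 5, 3, 4, 13, 8, 7, 2, 9, 10, 11, 12, 6]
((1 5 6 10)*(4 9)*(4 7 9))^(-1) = (1 10 6 5)(7 9) = [0, 10, 2, 3, 4, 1, 5, 9, 8, 7, 6]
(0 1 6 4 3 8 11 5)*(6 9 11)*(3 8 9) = (0 1 3 9 11 5)(4 8 6) = [1, 3, 2, 9, 8, 0, 4, 7, 6, 11, 10, 5]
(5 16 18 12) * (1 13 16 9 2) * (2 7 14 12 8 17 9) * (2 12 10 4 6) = (1 13 16 18 8 17 9 7 14 10 4 6 2)(5 12) = [0, 13, 1, 3, 6, 12, 2, 14, 17, 7, 4, 11, 5, 16, 10, 15, 18, 9, 8]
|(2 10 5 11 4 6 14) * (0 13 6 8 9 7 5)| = 6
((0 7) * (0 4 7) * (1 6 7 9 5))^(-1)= [0, 5, 2, 3, 7, 9, 1, 6, 8, 4]= (1 5 9 4 7 6)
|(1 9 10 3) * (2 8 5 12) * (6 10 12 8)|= 14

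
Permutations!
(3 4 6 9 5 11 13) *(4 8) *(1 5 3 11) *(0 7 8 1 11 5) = (0 7 8 4 6 9 3 1)(5 11 13) = [7, 0, 2, 1, 6, 11, 9, 8, 4, 3, 10, 13, 12, 5]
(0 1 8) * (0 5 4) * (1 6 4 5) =[6, 8, 2, 3, 0, 5, 4, 7, 1] =(0 6 4)(1 8)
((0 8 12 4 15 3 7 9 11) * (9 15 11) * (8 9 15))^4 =(0 7 11 3 4 15 12 9 8) =[7, 1, 2, 4, 15, 5, 6, 11, 0, 8, 10, 3, 9, 13, 14, 12]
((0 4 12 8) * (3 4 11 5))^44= (0 5 4 8 11 3 12)= [5, 1, 2, 12, 8, 4, 6, 7, 11, 9, 10, 3, 0]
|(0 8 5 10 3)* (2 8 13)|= |(0 13 2 8 5 10 3)|= 7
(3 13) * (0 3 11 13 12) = (0 3 12)(11 13) = [3, 1, 2, 12, 4, 5, 6, 7, 8, 9, 10, 13, 0, 11]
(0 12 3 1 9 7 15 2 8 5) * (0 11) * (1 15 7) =(0 12 3 15 2 8 5 11)(1 9) =[12, 9, 8, 15, 4, 11, 6, 7, 5, 1, 10, 0, 3, 13, 14, 2]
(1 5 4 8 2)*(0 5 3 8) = (0 5 4)(1 3 8 2) = [5, 3, 1, 8, 0, 4, 6, 7, 2]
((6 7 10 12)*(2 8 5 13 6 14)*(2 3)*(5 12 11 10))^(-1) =(2 3 14 12 8)(5 7 6 13)(10 11) =[0, 1, 3, 14, 4, 7, 13, 6, 2, 9, 11, 10, 8, 5, 12]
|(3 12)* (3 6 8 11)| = |(3 12 6 8 11)| = 5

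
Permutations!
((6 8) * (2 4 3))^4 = (8)(2 4 3) = [0, 1, 4, 2, 3, 5, 6, 7, 8]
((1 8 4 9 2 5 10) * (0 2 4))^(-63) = (0 10)(1 2)(4 9)(5 8) = [10, 2, 1, 3, 9, 8, 6, 7, 5, 4, 0]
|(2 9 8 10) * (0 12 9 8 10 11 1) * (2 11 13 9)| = |(0 12 2 8 13 9 10 11 1)| = 9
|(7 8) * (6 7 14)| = 4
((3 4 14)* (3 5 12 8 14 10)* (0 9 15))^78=(15)(5 8)(12 14)=[0, 1, 2, 3, 4, 8, 6, 7, 5, 9, 10, 11, 14, 13, 12, 15]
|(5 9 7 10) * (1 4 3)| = |(1 4 3)(5 9 7 10)| = 12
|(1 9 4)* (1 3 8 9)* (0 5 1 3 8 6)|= |(0 5 1 3 6)(4 8 9)|= 15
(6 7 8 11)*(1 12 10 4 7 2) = (1 12 10 4 7 8 11 6 2) = [0, 12, 1, 3, 7, 5, 2, 8, 11, 9, 4, 6, 10]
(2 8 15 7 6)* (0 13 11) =(0 13 11)(2 8 15 7 6) =[13, 1, 8, 3, 4, 5, 2, 6, 15, 9, 10, 0, 12, 11, 14, 7]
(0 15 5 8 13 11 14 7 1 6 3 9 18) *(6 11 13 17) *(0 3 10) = (0 15 5 8 17 6 10)(1 11 14 7)(3 9 18) = [15, 11, 2, 9, 4, 8, 10, 1, 17, 18, 0, 14, 12, 13, 7, 5, 16, 6, 3]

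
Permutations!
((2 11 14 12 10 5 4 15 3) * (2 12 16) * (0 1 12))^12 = [5, 4, 2, 10, 1, 0, 6, 7, 8, 9, 3, 11, 15, 13, 14, 12, 16] = (16)(0 5)(1 4)(3 10)(12 15)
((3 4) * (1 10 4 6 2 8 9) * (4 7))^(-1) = (1 9 8 2 6 3 4 7 10) = [0, 9, 6, 4, 7, 5, 3, 10, 2, 8, 1]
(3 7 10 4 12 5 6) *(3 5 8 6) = [0, 1, 2, 7, 12, 3, 5, 10, 6, 9, 4, 11, 8] = (3 7 10 4 12 8 6 5)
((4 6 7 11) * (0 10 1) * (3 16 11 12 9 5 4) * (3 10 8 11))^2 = (16)(0 11 1 8 10)(4 7 9)(5 6 12) = [11, 8, 2, 3, 7, 6, 12, 9, 10, 4, 0, 1, 5, 13, 14, 15, 16]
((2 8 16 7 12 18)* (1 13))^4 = [0, 1, 12, 3, 4, 5, 6, 8, 18, 9, 10, 11, 16, 13, 14, 15, 2, 17, 7] = (2 12 16)(7 8 18)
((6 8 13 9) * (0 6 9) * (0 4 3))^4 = (0 4 8)(3 13 6) = [4, 1, 2, 13, 8, 5, 3, 7, 0, 9, 10, 11, 12, 6]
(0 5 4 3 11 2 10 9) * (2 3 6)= (0 5 4 6 2 10 9)(3 11)= [5, 1, 10, 11, 6, 4, 2, 7, 8, 0, 9, 3]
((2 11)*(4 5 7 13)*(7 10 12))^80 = (4 10 7)(5 12 13) = [0, 1, 2, 3, 10, 12, 6, 4, 8, 9, 7, 11, 13, 5]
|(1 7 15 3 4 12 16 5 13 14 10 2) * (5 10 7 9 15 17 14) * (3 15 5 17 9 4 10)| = 42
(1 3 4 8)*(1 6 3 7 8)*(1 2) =(1 7 8 6 3 4 2) =[0, 7, 1, 4, 2, 5, 3, 8, 6]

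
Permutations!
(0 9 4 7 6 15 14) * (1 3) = (0 9 4 7 6 15 14)(1 3) = [9, 3, 2, 1, 7, 5, 15, 6, 8, 4, 10, 11, 12, 13, 0, 14]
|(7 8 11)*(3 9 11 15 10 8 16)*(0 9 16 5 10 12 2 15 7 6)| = |(0 9 11 6)(2 15 12)(3 16)(5 10 8 7)| = 12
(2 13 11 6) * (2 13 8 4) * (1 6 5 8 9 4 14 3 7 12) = [0, 6, 9, 7, 2, 8, 13, 12, 14, 4, 10, 5, 1, 11, 3] = (1 6 13 11 5 8 14 3 7 12)(2 9 4)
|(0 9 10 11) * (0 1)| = |(0 9 10 11 1)| = 5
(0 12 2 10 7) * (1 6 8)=[12, 6, 10, 3, 4, 5, 8, 0, 1, 9, 7, 11, 2]=(0 12 2 10 7)(1 6 8)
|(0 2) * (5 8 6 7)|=4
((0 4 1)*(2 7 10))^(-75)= (10)= [0, 1, 2, 3, 4, 5, 6, 7, 8, 9, 10]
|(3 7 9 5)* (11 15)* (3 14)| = |(3 7 9 5 14)(11 15)| = 10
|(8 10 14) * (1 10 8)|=3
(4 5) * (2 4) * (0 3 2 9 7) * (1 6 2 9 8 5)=[3, 6, 4, 9, 1, 8, 2, 0, 5, 7]=(0 3 9 7)(1 6 2 4)(5 8)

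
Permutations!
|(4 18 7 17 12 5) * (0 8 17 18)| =|(0 8 17 12 5 4)(7 18)| =6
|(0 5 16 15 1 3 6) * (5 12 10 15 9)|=|(0 12 10 15 1 3 6)(5 16 9)|=21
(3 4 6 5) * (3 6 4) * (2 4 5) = (2 4 5 6) = [0, 1, 4, 3, 5, 6, 2]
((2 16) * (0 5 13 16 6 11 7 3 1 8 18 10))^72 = (0 7 5 3 13 1 16 8 2 18 6 10 11) = [7, 16, 18, 13, 4, 3, 10, 5, 2, 9, 11, 0, 12, 1, 14, 15, 8, 17, 6]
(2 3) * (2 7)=[0, 1, 3, 7, 4, 5, 6, 2]=(2 3 7)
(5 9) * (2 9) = [0, 1, 9, 3, 4, 2, 6, 7, 8, 5] = (2 9 5)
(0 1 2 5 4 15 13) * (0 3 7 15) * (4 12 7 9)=[1, 2, 5, 9, 0, 12, 6, 15, 8, 4, 10, 11, 7, 3, 14, 13]=(0 1 2 5 12 7 15 13 3 9 4)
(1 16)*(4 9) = (1 16)(4 9) = [0, 16, 2, 3, 9, 5, 6, 7, 8, 4, 10, 11, 12, 13, 14, 15, 1]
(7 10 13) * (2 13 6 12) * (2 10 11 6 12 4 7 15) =(2 13 15)(4 7 11 6)(10 12) =[0, 1, 13, 3, 7, 5, 4, 11, 8, 9, 12, 6, 10, 15, 14, 2]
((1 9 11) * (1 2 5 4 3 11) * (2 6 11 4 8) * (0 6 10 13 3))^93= (0 11 13 4 6 10 3)(1 9)= [11, 9, 2, 0, 6, 5, 10, 7, 8, 1, 3, 13, 12, 4]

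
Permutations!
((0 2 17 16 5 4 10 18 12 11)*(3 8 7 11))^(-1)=(0 11 7 8 3 12 18 10 4 5 16 17 2)=[11, 1, 0, 12, 5, 16, 6, 8, 3, 9, 4, 7, 18, 13, 14, 15, 17, 2, 10]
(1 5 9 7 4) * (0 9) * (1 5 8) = [9, 8, 2, 3, 5, 0, 6, 4, 1, 7] = (0 9 7 4 5)(1 8)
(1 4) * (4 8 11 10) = (1 8 11 10 4) = [0, 8, 2, 3, 1, 5, 6, 7, 11, 9, 4, 10]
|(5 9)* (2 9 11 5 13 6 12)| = |(2 9 13 6 12)(5 11)| = 10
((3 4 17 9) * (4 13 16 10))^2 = [0, 1, 2, 16, 9, 5, 6, 7, 8, 13, 17, 11, 12, 10, 14, 15, 4, 3] = (3 16 4 9 13 10 17)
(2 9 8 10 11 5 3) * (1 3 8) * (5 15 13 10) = (1 3 2 9)(5 8)(10 11 15 13) = [0, 3, 9, 2, 4, 8, 6, 7, 5, 1, 11, 15, 12, 10, 14, 13]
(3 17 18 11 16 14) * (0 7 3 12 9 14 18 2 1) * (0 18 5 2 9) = (0 7 3 17 9 14 12)(1 18 11 16 5 2) = [7, 18, 1, 17, 4, 2, 6, 3, 8, 14, 10, 16, 0, 13, 12, 15, 5, 9, 11]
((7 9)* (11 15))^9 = (7 9)(11 15) = [0, 1, 2, 3, 4, 5, 6, 9, 8, 7, 10, 15, 12, 13, 14, 11]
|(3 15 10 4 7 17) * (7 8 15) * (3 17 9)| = |(17)(3 7 9)(4 8 15 10)| = 12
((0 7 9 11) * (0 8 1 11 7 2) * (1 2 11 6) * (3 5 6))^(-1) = [2, 6, 8, 1, 4, 3, 5, 9, 11, 7, 10, 0] = (0 2 8 11)(1 6 5 3)(7 9)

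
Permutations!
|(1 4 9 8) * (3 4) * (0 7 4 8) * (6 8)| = 4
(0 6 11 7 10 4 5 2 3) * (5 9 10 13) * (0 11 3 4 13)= (0 6 3 11 7)(2 4 9 10 13 5)= [6, 1, 4, 11, 9, 2, 3, 0, 8, 10, 13, 7, 12, 5]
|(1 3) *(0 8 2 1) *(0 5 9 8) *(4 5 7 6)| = |(1 3 7 6 4 5 9 8 2)| = 9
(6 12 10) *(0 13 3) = (0 13 3)(6 12 10) = [13, 1, 2, 0, 4, 5, 12, 7, 8, 9, 6, 11, 10, 3]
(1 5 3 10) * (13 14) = [0, 5, 2, 10, 4, 3, 6, 7, 8, 9, 1, 11, 12, 14, 13] = (1 5 3 10)(13 14)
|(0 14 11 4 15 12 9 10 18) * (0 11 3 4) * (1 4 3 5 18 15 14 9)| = |(0 9 10 15 12 1 4 14 5 18 11)| = 11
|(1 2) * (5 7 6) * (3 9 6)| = 10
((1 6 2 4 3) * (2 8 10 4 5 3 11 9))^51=(1 6 8 10 4 11 9 2 5 3)=[0, 6, 5, 1, 11, 3, 8, 7, 10, 2, 4, 9]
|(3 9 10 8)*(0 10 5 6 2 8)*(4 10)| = 6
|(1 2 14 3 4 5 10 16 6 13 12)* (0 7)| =|(0 7)(1 2 14 3 4 5 10 16 6 13 12)| =22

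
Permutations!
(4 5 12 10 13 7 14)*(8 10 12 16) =[0, 1, 2, 3, 5, 16, 6, 14, 10, 9, 13, 11, 12, 7, 4, 15, 8] =(4 5 16 8 10 13 7 14)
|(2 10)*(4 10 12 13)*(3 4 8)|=7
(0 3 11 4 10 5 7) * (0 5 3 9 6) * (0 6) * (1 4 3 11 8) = (0 9)(1 4 10 11 3 8)(5 7) = [9, 4, 2, 8, 10, 7, 6, 5, 1, 0, 11, 3]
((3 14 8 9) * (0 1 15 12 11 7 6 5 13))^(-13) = [7, 6, 2, 9, 4, 12, 15, 1, 14, 8, 10, 0, 13, 11, 3, 5] = (0 7 1 6 15 5 12 13 11)(3 9 8 14)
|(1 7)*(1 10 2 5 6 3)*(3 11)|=8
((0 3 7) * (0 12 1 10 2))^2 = (0 7 1 2 3 12 10) = [7, 2, 3, 12, 4, 5, 6, 1, 8, 9, 0, 11, 10]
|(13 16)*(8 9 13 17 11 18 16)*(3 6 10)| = |(3 6 10)(8 9 13)(11 18 16 17)| = 12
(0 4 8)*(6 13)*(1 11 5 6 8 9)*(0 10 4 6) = [6, 11, 2, 3, 9, 0, 13, 7, 10, 1, 4, 5, 12, 8] = (0 6 13 8 10 4 9 1 11 5)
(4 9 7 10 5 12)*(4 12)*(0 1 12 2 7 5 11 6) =[1, 12, 7, 3, 9, 4, 0, 10, 8, 5, 11, 6, 2] =(0 1 12 2 7 10 11 6)(4 9 5)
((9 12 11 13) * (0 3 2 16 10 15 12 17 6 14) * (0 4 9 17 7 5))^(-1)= (0 5 7 9 4 14 6 17 13 11 12 15 10 16 2 3)= [5, 1, 3, 0, 14, 7, 17, 9, 8, 4, 16, 12, 15, 11, 6, 10, 2, 13]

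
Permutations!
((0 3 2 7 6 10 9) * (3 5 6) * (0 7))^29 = (0 7 6 2 9 5 3 10) = [7, 1, 9, 10, 4, 3, 2, 6, 8, 5, 0]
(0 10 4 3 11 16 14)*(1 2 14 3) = [10, 2, 14, 11, 1, 5, 6, 7, 8, 9, 4, 16, 12, 13, 0, 15, 3] = (0 10 4 1 2 14)(3 11 16)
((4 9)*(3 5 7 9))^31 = (3 5 7 9 4) = [0, 1, 2, 5, 3, 7, 6, 9, 8, 4]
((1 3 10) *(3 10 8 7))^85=(1 10)(3 8 7)=[0, 10, 2, 8, 4, 5, 6, 3, 7, 9, 1]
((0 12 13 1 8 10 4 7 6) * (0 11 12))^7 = [0, 12, 2, 3, 8, 5, 4, 10, 13, 9, 1, 7, 6, 11] = (1 12 6 4 8 13 11 7 10)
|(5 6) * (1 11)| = 2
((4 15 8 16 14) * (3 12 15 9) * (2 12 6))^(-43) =(2 9 16 12 3 14 15 6 4 8) =[0, 1, 9, 14, 8, 5, 4, 7, 2, 16, 10, 11, 3, 13, 15, 6, 12]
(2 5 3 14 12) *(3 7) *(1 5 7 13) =(1 5 13)(2 7 3 14 12) =[0, 5, 7, 14, 4, 13, 6, 3, 8, 9, 10, 11, 2, 1, 12]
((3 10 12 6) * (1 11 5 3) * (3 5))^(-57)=[0, 10, 2, 6, 4, 5, 3, 7, 8, 9, 1, 12, 11]=(1 10)(3 6)(11 12)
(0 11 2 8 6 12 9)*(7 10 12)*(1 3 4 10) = (0 11 2 8 6 7 1 3 4 10 12 9) = [11, 3, 8, 4, 10, 5, 7, 1, 6, 0, 12, 2, 9]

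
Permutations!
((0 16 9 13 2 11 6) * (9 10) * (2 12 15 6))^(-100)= (0 13)(6 9)(10 15)(12 16)= [13, 1, 2, 3, 4, 5, 9, 7, 8, 6, 15, 11, 16, 0, 14, 10, 12]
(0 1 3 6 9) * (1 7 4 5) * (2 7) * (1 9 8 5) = (0 2 7 4 1 3 6 8 5 9) = [2, 3, 7, 6, 1, 9, 8, 4, 5, 0]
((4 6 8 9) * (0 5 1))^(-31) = (0 1 5)(4 6 8 9) = [1, 5, 2, 3, 6, 0, 8, 7, 9, 4]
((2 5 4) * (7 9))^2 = (9)(2 4 5) = [0, 1, 4, 3, 5, 2, 6, 7, 8, 9]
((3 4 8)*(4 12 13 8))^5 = [0, 1, 2, 12, 4, 5, 6, 7, 3, 9, 10, 11, 13, 8] = (3 12 13 8)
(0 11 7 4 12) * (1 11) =[1, 11, 2, 3, 12, 5, 6, 4, 8, 9, 10, 7, 0] =(0 1 11 7 4 12)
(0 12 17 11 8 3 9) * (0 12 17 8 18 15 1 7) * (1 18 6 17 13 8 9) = [13, 7, 2, 1, 4, 5, 17, 0, 3, 12, 10, 6, 9, 8, 14, 18, 16, 11, 15] = (0 13 8 3 1 7)(6 17 11)(9 12)(15 18)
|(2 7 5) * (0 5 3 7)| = 6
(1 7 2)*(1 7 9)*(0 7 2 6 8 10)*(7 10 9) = (0 10)(1 7 6 8 9) = [10, 7, 2, 3, 4, 5, 8, 6, 9, 1, 0]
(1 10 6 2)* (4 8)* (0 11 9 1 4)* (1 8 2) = (0 11 9 8)(1 10 6)(2 4) = [11, 10, 4, 3, 2, 5, 1, 7, 0, 8, 6, 9]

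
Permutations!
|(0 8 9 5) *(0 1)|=|(0 8 9 5 1)|=5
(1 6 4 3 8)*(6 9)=(1 9 6 4 3 8)=[0, 9, 2, 8, 3, 5, 4, 7, 1, 6]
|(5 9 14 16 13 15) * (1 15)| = 7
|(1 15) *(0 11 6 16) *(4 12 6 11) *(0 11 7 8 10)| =18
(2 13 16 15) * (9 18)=(2 13 16 15)(9 18)=[0, 1, 13, 3, 4, 5, 6, 7, 8, 18, 10, 11, 12, 16, 14, 2, 15, 17, 9]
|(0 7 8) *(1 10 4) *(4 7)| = |(0 4 1 10 7 8)| = 6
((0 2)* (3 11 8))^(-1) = (0 2)(3 8 11) = [2, 1, 0, 8, 4, 5, 6, 7, 11, 9, 10, 3]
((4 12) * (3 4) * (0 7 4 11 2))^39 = (0 3 7 11 4 2 12) = [3, 1, 12, 7, 2, 5, 6, 11, 8, 9, 10, 4, 0]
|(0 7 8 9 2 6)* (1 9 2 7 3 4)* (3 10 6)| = |(0 10 6)(1 9 7 8 2 3 4)| = 21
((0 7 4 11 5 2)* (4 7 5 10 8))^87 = (4 8 10 11) = [0, 1, 2, 3, 8, 5, 6, 7, 10, 9, 11, 4]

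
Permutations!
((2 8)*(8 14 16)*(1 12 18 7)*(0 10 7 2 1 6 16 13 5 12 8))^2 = [7, 1, 13, 3, 4, 18, 0, 16, 8, 9, 6, 11, 2, 12, 5, 15, 10, 17, 14] = (0 7 16 10 6)(2 13 12)(5 18 14)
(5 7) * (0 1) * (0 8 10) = [1, 8, 2, 3, 4, 7, 6, 5, 10, 9, 0] = (0 1 8 10)(5 7)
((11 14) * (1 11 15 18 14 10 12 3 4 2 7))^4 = [0, 3, 10, 1, 11, 5, 6, 12, 8, 9, 2, 4, 7, 13, 15, 18, 16, 17, 14] = (1 3)(2 10)(4 11)(7 12)(14 15 18)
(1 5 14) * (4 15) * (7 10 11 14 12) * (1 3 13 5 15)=(1 15 4)(3 13 5 12 7 10 11 14)=[0, 15, 2, 13, 1, 12, 6, 10, 8, 9, 11, 14, 7, 5, 3, 4]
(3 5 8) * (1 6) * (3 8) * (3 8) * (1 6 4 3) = (1 4 3 5 8) = [0, 4, 2, 5, 3, 8, 6, 7, 1]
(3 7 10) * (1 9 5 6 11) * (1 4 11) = (1 9 5 6)(3 7 10)(4 11) = [0, 9, 2, 7, 11, 6, 1, 10, 8, 5, 3, 4]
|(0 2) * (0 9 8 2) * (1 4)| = |(1 4)(2 9 8)| = 6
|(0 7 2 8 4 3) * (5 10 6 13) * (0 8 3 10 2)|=|(0 7)(2 3 8 4 10 6 13 5)|=8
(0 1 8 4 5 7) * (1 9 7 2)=[9, 8, 1, 3, 5, 2, 6, 0, 4, 7]=(0 9 7)(1 8 4 5 2)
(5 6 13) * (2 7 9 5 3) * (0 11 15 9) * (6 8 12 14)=(0 11 15 9 5 8 12 14 6 13 3 2 7)=[11, 1, 7, 2, 4, 8, 13, 0, 12, 5, 10, 15, 14, 3, 6, 9]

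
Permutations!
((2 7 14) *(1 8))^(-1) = (1 8)(2 14 7) = [0, 8, 14, 3, 4, 5, 6, 2, 1, 9, 10, 11, 12, 13, 7]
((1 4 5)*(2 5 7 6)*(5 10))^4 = (1 2 4 10 7 5 6) = [0, 2, 4, 3, 10, 6, 1, 5, 8, 9, 7]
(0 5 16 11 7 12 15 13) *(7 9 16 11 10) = (0 5 11 9 16 10 7 12 15 13) = [5, 1, 2, 3, 4, 11, 6, 12, 8, 16, 7, 9, 15, 0, 14, 13, 10]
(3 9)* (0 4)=(0 4)(3 9)=[4, 1, 2, 9, 0, 5, 6, 7, 8, 3]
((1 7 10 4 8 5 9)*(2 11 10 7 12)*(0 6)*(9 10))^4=[0, 9, 12, 3, 4, 5, 6, 7, 8, 11, 10, 2, 1]=(1 9 11 2 12)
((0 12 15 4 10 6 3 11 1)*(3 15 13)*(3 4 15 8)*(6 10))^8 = (15)(0 1 11 3 8 6 4 13 12) = [1, 11, 2, 8, 13, 5, 4, 7, 6, 9, 10, 3, 0, 12, 14, 15]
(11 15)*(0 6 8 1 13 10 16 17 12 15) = (0 6 8 1 13 10 16 17 12 15 11) = [6, 13, 2, 3, 4, 5, 8, 7, 1, 9, 16, 0, 15, 10, 14, 11, 17, 12]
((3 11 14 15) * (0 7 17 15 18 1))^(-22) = (0 11 7 14 17 18 15 1 3) = [11, 3, 2, 0, 4, 5, 6, 14, 8, 9, 10, 7, 12, 13, 17, 1, 16, 18, 15]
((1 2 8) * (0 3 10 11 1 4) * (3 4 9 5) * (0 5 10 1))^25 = (0 2)(1 11)(3 10)(4 8)(5 9) = [2, 11, 0, 10, 8, 9, 6, 7, 4, 5, 3, 1]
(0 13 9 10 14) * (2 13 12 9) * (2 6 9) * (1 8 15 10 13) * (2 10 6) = [12, 8, 1, 3, 4, 5, 9, 7, 15, 13, 14, 11, 10, 2, 0, 6] = (0 12 10 14)(1 8 15 6 9 13 2)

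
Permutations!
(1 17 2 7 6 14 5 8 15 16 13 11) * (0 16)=(0 16 13 11 1 17 2 7 6 14 5 8 15)=[16, 17, 7, 3, 4, 8, 14, 6, 15, 9, 10, 1, 12, 11, 5, 0, 13, 2]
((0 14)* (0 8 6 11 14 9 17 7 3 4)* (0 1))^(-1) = [1, 4, 2, 7, 3, 5, 8, 17, 14, 0, 10, 6, 12, 13, 11, 15, 16, 9] = (0 1 4 3 7 17 9)(6 8 14 11)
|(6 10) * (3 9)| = |(3 9)(6 10)| = 2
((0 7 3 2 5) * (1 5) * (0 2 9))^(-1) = [9, 2, 5, 7, 4, 1, 6, 0, 8, 3] = (0 9 3 7)(1 2 5)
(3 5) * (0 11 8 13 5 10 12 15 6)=(0 11 8 13 5 3 10 12 15 6)=[11, 1, 2, 10, 4, 3, 0, 7, 13, 9, 12, 8, 15, 5, 14, 6]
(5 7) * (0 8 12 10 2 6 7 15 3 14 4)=[8, 1, 6, 14, 0, 15, 7, 5, 12, 9, 2, 11, 10, 13, 4, 3]=(0 8 12 10 2 6 7 5 15 3 14 4)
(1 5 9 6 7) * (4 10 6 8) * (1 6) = (1 5 9 8 4 10)(6 7) = [0, 5, 2, 3, 10, 9, 7, 6, 4, 8, 1]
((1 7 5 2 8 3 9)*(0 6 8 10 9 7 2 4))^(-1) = (0 4 5 7 3 8 6)(1 9 10 2) = [4, 9, 1, 8, 5, 7, 0, 3, 6, 10, 2]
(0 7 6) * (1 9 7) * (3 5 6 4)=[1, 9, 2, 5, 3, 6, 0, 4, 8, 7]=(0 1 9 7 4 3 5 6)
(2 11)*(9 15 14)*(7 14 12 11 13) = (2 13 7 14 9 15 12 11) = [0, 1, 13, 3, 4, 5, 6, 14, 8, 15, 10, 2, 11, 7, 9, 12]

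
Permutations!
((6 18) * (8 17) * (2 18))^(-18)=[0, 1, 2, 3, 4, 5, 6, 7, 8, 9, 10, 11, 12, 13, 14, 15, 16, 17, 18]=(18)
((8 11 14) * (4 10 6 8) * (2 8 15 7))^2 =(2 11 4 6 7 8 14 10 15) =[0, 1, 11, 3, 6, 5, 7, 8, 14, 9, 15, 4, 12, 13, 10, 2]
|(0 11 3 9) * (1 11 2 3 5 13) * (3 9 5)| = |(0 2 9)(1 11 3 5 13)| = 15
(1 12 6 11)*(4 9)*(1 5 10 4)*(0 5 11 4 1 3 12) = (0 5 10 1)(3 12 6 4 9) = [5, 0, 2, 12, 9, 10, 4, 7, 8, 3, 1, 11, 6]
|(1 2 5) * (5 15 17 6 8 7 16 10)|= 10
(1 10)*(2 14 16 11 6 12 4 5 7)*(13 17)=(1 10)(2 14 16 11 6 12 4 5 7)(13 17)=[0, 10, 14, 3, 5, 7, 12, 2, 8, 9, 1, 6, 4, 17, 16, 15, 11, 13]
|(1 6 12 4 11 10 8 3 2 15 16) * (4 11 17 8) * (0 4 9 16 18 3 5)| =140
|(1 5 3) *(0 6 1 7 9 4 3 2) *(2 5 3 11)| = |(0 6 1 3 7 9 4 11 2)| = 9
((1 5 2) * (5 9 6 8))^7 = [0, 9, 1, 3, 4, 2, 8, 7, 5, 6] = (1 9 6 8 5 2)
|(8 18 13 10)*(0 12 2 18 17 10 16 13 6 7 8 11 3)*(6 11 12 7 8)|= 22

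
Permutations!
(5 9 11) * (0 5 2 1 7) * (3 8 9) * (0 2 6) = (0 5 3 8 9 11 6)(1 7 2) = [5, 7, 1, 8, 4, 3, 0, 2, 9, 11, 10, 6]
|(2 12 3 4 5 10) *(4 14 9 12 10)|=4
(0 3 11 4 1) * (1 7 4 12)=(0 3 11 12 1)(4 7)=[3, 0, 2, 11, 7, 5, 6, 4, 8, 9, 10, 12, 1]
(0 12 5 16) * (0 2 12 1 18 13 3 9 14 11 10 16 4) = (0 1 18 13 3 9 14 11 10 16 2 12 5 4) = [1, 18, 12, 9, 0, 4, 6, 7, 8, 14, 16, 10, 5, 3, 11, 15, 2, 17, 13]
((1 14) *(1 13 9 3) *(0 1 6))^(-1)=(0 6 3 9 13 14 1)=[6, 0, 2, 9, 4, 5, 3, 7, 8, 13, 10, 11, 12, 14, 1]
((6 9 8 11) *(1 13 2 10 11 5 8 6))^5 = (13)(5 8)(6 9) = [0, 1, 2, 3, 4, 8, 9, 7, 5, 6, 10, 11, 12, 13]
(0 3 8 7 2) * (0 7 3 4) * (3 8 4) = (8)(0 3 4)(2 7) = [3, 1, 7, 4, 0, 5, 6, 2, 8]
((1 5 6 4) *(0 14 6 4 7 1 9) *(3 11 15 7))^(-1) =(0 9 4 5 1 7 15 11 3 6 14) =[9, 7, 2, 6, 5, 1, 14, 15, 8, 4, 10, 3, 12, 13, 0, 11]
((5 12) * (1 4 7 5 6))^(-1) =(1 6 12 5 7 4) =[0, 6, 2, 3, 1, 7, 12, 4, 8, 9, 10, 11, 5]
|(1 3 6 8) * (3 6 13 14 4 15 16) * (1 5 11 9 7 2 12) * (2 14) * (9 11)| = 14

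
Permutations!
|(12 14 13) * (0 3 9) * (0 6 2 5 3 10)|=|(0 10)(2 5 3 9 6)(12 14 13)|=30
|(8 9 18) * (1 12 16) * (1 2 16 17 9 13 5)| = 8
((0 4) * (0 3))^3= (4)= [0, 1, 2, 3, 4]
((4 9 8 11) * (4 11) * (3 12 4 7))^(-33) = (3 9)(4 7)(8 12) = [0, 1, 2, 9, 7, 5, 6, 4, 12, 3, 10, 11, 8]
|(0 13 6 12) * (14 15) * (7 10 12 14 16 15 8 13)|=|(0 7 10 12)(6 14 8 13)(15 16)|=4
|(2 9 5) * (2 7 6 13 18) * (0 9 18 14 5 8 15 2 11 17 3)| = 45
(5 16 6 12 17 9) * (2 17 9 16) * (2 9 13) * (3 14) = (2 17 16 6 12 13)(3 14)(5 9) = [0, 1, 17, 14, 4, 9, 12, 7, 8, 5, 10, 11, 13, 2, 3, 15, 6, 16]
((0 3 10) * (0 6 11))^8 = (0 6 3 11 10) = [6, 1, 2, 11, 4, 5, 3, 7, 8, 9, 0, 10]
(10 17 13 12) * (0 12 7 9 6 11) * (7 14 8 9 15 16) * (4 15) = (0 12 10 17 13 14 8 9 6 11)(4 15 16 7) = [12, 1, 2, 3, 15, 5, 11, 4, 9, 6, 17, 0, 10, 14, 8, 16, 7, 13]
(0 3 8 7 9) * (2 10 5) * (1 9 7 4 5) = (0 3 8 4 5 2 10 1 9) = [3, 9, 10, 8, 5, 2, 6, 7, 4, 0, 1]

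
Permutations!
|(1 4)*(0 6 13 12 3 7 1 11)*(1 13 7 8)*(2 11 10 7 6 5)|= 8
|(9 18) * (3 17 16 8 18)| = |(3 17 16 8 18 9)| = 6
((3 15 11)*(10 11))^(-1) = (3 11 10 15) = [0, 1, 2, 11, 4, 5, 6, 7, 8, 9, 15, 10, 12, 13, 14, 3]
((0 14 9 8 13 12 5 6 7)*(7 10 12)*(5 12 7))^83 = (0 9 13 6 7 14 8 5 10) = [9, 1, 2, 3, 4, 10, 7, 14, 5, 13, 0, 11, 12, 6, 8]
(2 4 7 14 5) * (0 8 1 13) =(0 8 1 13)(2 4 7 14 5) =[8, 13, 4, 3, 7, 2, 6, 14, 1, 9, 10, 11, 12, 0, 5]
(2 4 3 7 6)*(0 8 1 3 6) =(0 8 1 3 7)(2 4 6) =[8, 3, 4, 7, 6, 5, 2, 0, 1]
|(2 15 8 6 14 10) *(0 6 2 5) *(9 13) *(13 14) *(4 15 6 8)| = |(0 8 2 6 13 9 14 10 5)(4 15)| = 18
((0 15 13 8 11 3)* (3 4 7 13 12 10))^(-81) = (0 3 10 12 15)(4 11 8 13 7) = [3, 1, 2, 10, 11, 5, 6, 4, 13, 9, 12, 8, 15, 7, 14, 0]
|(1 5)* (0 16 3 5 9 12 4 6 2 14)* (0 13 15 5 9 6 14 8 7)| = |(0 16 3 9 12 4 14 13 15 5 1 6 2 8 7)| = 15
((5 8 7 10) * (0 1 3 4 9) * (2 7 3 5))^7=(2 7 10)=[0, 1, 7, 3, 4, 5, 6, 10, 8, 9, 2]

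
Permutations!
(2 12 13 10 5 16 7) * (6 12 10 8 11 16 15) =[0, 1, 10, 3, 4, 15, 12, 2, 11, 9, 5, 16, 13, 8, 14, 6, 7] =(2 10 5 15 6 12 13 8 11 16 7)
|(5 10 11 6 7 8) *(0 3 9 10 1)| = |(0 3 9 10 11 6 7 8 5 1)| = 10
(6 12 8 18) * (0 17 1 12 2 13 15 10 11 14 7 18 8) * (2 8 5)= [17, 12, 13, 3, 4, 2, 8, 18, 5, 9, 11, 14, 0, 15, 7, 10, 16, 1, 6]= (0 17 1 12)(2 13 15 10 11 14 7 18 6 8 5)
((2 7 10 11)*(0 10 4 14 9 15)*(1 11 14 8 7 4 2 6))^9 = (0 15 9 14 10)(2 4 8 7) = [15, 1, 4, 3, 8, 5, 6, 2, 7, 14, 0, 11, 12, 13, 10, 9]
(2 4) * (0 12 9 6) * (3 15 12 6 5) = (0 6)(2 4)(3 15 12 9 5) = [6, 1, 4, 15, 2, 3, 0, 7, 8, 5, 10, 11, 9, 13, 14, 12]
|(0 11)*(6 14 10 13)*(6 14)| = 6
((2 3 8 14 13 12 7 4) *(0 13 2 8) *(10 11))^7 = (0 2 8 7 13 3 14 4 12)(10 11) = [2, 1, 8, 14, 12, 5, 6, 13, 7, 9, 11, 10, 0, 3, 4]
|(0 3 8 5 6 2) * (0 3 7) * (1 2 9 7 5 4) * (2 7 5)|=21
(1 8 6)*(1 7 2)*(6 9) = [0, 8, 1, 3, 4, 5, 7, 2, 9, 6] = (1 8 9 6 7 2)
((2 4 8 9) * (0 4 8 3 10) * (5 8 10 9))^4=[2, 1, 3, 0, 10, 5, 6, 7, 8, 4, 9]=(0 2 3)(4 10 9)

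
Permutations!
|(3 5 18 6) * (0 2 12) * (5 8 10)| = |(0 2 12)(3 8 10 5 18 6)| = 6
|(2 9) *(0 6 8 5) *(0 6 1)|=6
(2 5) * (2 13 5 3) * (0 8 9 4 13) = (0 8 9 4 13 5)(2 3) = [8, 1, 3, 2, 13, 0, 6, 7, 9, 4, 10, 11, 12, 5]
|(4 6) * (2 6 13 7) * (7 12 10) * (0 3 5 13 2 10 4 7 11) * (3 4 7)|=|(0 4 2 6 3 5 13 12 7 10 11)|=11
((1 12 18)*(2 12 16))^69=(1 18 12 2 16)=[0, 18, 16, 3, 4, 5, 6, 7, 8, 9, 10, 11, 2, 13, 14, 15, 1, 17, 12]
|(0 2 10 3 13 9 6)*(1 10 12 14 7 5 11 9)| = 36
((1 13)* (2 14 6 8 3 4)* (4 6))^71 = (1 13)(2 4 14)(3 8 6) = [0, 13, 4, 8, 14, 5, 3, 7, 6, 9, 10, 11, 12, 1, 2]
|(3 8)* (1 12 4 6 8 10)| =7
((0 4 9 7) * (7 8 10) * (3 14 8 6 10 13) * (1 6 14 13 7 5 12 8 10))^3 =[14, 6, 2, 13, 10, 7, 1, 9, 4, 5, 8, 11, 0, 3, 12] =(0 14 12)(1 6)(3 13)(4 10 8)(5 7 9)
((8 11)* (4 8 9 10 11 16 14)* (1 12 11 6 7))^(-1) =(1 7 6 10 9 11 12)(4 14 16 8) =[0, 7, 2, 3, 14, 5, 10, 6, 4, 11, 9, 12, 1, 13, 16, 15, 8]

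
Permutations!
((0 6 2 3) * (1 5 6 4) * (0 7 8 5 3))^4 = (0 7 2 3 6 1 5 4 8) = [7, 5, 3, 6, 8, 4, 1, 2, 0]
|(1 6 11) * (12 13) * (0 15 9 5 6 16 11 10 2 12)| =9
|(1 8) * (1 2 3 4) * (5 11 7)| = |(1 8 2 3 4)(5 11 7)| = 15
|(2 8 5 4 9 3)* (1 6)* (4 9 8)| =|(1 6)(2 4 8 5 9 3)| =6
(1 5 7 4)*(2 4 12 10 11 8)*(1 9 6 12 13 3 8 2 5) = (2 4 9 6 12 10 11)(3 8 5 7 13) = [0, 1, 4, 8, 9, 7, 12, 13, 5, 6, 11, 2, 10, 3]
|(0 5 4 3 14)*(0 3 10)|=4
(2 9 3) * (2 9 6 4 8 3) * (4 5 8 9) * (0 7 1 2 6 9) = (0 7 1 2 9 6 5 8 3 4) = [7, 2, 9, 4, 0, 8, 5, 1, 3, 6]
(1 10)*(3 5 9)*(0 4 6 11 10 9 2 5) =(0 4 6 11 10 1 9 3)(2 5) =[4, 9, 5, 0, 6, 2, 11, 7, 8, 3, 1, 10]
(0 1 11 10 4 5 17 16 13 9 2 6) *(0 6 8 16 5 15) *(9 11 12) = (0 1 12 9 2 8 16 13 11 10 4 15)(5 17) = [1, 12, 8, 3, 15, 17, 6, 7, 16, 2, 4, 10, 9, 11, 14, 0, 13, 5]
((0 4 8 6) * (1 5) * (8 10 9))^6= (10)= [0, 1, 2, 3, 4, 5, 6, 7, 8, 9, 10]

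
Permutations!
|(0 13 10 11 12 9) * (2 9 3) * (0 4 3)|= |(0 13 10 11 12)(2 9 4 3)|= 20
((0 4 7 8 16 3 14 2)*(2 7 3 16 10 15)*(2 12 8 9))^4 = (16)(0 7 4 9 3 2 14) = [7, 1, 14, 2, 9, 5, 6, 4, 8, 3, 10, 11, 12, 13, 0, 15, 16]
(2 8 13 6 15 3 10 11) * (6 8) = (2 6 15 3 10 11)(8 13) = [0, 1, 6, 10, 4, 5, 15, 7, 13, 9, 11, 2, 12, 8, 14, 3]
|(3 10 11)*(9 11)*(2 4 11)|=6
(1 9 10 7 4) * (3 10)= (1 9 3 10 7 4)= [0, 9, 2, 10, 1, 5, 6, 4, 8, 3, 7]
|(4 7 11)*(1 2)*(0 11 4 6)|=|(0 11 6)(1 2)(4 7)|=6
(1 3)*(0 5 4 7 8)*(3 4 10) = [5, 4, 2, 1, 7, 10, 6, 8, 0, 9, 3] = (0 5 10 3 1 4 7 8)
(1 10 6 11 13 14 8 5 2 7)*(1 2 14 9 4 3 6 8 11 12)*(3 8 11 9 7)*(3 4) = (1 10 11 13 7 2 4 8 5 14 9 3 6 12) = [0, 10, 4, 6, 8, 14, 12, 2, 5, 3, 11, 13, 1, 7, 9]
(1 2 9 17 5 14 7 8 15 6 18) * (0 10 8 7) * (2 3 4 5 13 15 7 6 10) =(0 2 9 17 13 15 10 8 7 6 18 1 3 4 5 14) =[2, 3, 9, 4, 5, 14, 18, 6, 7, 17, 8, 11, 12, 15, 0, 10, 16, 13, 1]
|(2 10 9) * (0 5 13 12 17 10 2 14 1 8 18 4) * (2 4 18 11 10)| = 42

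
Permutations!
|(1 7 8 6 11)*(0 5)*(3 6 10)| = 14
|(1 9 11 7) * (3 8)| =4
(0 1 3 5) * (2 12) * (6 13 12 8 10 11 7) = (0 1 3 5)(2 8 10 11 7 6 13 12) = [1, 3, 8, 5, 4, 0, 13, 6, 10, 9, 11, 7, 2, 12]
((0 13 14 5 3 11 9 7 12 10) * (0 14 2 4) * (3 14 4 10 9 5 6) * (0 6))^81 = (0 13 2 10 4 6 3 11 5 14) = [13, 1, 10, 11, 6, 14, 3, 7, 8, 9, 4, 5, 12, 2, 0]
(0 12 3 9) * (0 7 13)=(0 12 3 9 7 13)=[12, 1, 2, 9, 4, 5, 6, 13, 8, 7, 10, 11, 3, 0]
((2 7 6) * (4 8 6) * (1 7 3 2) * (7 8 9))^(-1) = [0, 6, 3, 2, 7, 5, 8, 9, 1, 4] = (1 6 8)(2 3)(4 7 9)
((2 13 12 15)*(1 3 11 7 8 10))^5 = (1 10 8 7 11 3)(2 13 12 15) = [0, 10, 13, 1, 4, 5, 6, 11, 7, 9, 8, 3, 15, 12, 14, 2]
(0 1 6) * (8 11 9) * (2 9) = (0 1 6)(2 9 8 11) = [1, 6, 9, 3, 4, 5, 0, 7, 11, 8, 10, 2]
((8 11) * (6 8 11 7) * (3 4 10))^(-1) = (11)(3 10 4)(6 7 8) = [0, 1, 2, 10, 3, 5, 7, 8, 6, 9, 4, 11]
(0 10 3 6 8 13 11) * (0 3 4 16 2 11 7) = (0 10 4 16 2 11 3 6 8 13 7) = [10, 1, 11, 6, 16, 5, 8, 0, 13, 9, 4, 3, 12, 7, 14, 15, 2]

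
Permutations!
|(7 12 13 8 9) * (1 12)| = |(1 12 13 8 9 7)| = 6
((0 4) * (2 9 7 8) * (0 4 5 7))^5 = (0 9 2 8 7 5) = [9, 1, 8, 3, 4, 0, 6, 5, 7, 2]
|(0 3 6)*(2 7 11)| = |(0 3 6)(2 7 11)| = 3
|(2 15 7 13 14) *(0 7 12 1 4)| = 9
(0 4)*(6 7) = (0 4)(6 7) = [4, 1, 2, 3, 0, 5, 7, 6]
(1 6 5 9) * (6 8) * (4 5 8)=(1 4 5 9)(6 8)=[0, 4, 2, 3, 5, 9, 8, 7, 6, 1]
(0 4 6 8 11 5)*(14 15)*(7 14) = (0 4 6 8 11 5)(7 14 15) = [4, 1, 2, 3, 6, 0, 8, 14, 11, 9, 10, 5, 12, 13, 15, 7]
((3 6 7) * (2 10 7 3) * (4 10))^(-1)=(2 7 10 4)(3 6)=[0, 1, 7, 6, 2, 5, 3, 10, 8, 9, 4]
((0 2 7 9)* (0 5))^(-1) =(0 5 9 7 2) =[5, 1, 0, 3, 4, 9, 6, 2, 8, 7]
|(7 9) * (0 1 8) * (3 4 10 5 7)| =|(0 1 8)(3 4 10 5 7 9)| =6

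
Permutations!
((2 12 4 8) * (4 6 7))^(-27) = (2 7)(4 12)(6 8) = [0, 1, 7, 3, 12, 5, 8, 2, 6, 9, 10, 11, 4]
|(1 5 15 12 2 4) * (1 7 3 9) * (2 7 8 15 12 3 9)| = 5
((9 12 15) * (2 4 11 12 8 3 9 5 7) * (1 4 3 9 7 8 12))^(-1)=(1 11 4)(2 7 3)(5 15 12 9 8)=[0, 11, 7, 2, 1, 15, 6, 3, 5, 8, 10, 4, 9, 13, 14, 12]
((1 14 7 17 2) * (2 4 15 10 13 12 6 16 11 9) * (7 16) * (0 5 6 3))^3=(0 7 15 12 5 17 10 3 6 4 13)(1 11)(2 16)(9 14)=[7, 11, 16, 6, 13, 17, 4, 15, 8, 14, 3, 1, 5, 0, 9, 12, 2, 10]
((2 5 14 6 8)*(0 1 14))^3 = [6, 8, 1, 3, 4, 14, 5, 7, 0, 9, 10, 11, 12, 13, 2] = (0 6 5 14 2 1 8)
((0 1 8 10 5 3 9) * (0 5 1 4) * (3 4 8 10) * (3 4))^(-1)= [4, 10, 2, 5, 8, 9, 6, 7, 0, 3, 1]= (0 4 8)(1 10)(3 5 9)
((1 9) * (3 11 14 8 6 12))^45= (1 9)(3 8)(6 11)(12 14)= [0, 9, 2, 8, 4, 5, 11, 7, 3, 1, 10, 6, 14, 13, 12]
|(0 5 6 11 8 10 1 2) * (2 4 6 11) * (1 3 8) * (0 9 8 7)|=|(0 5 11 1 4 6 2 9 8 10 3 7)|=12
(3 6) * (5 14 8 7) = [0, 1, 2, 6, 4, 14, 3, 5, 7, 9, 10, 11, 12, 13, 8] = (3 6)(5 14 8 7)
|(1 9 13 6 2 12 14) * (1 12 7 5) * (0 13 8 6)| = |(0 13)(1 9 8 6 2 7 5)(12 14)| = 14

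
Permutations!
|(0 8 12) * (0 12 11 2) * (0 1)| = |(12)(0 8 11 2 1)| = 5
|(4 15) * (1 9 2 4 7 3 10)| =8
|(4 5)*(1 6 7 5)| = |(1 6 7 5 4)| = 5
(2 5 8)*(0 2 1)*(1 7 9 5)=[2, 0, 1, 3, 4, 8, 6, 9, 7, 5]=(0 2 1)(5 8 7 9)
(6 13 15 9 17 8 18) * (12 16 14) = (6 13 15 9 17 8 18)(12 16 14) = [0, 1, 2, 3, 4, 5, 13, 7, 18, 17, 10, 11, 16, 15, 12, 9, 14, 8, 6]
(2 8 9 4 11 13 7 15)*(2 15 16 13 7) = [0, 1, 8, 3, 11, 5, 6, 16, 9, 4, 10, 7, 12, 2, 14, 15, 13] = (2 8 9 4 11 7 16 13)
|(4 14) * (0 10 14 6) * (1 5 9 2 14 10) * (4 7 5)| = 20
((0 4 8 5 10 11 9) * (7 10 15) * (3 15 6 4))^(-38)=(0 10 3 11 15 9 7)(4 5)(6 8)=[10, 1, 2, 11, 5, 4, 8, 0, 6, 7, 3, 15, 12, 13, 14, 9]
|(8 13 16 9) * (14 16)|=5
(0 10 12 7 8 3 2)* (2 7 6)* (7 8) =(0 10 12 6 2)(3 8) =[10, 1, 0, 8, 4, 5, 2, 7, 3, 9, 12, 11, 6]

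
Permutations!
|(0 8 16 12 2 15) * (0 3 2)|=12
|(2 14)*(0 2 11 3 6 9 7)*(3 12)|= 9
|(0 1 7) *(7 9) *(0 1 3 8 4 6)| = 15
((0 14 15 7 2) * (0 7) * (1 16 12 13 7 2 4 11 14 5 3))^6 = [13, 11, 2, 4, 3, 7, 6, 5, 8, 9, 10, 1, 15, 0, 16, 12, 14] = (0 13)(1 11)(3 4)(5 7)(12 15)(14 16)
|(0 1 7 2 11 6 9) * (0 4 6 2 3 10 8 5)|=42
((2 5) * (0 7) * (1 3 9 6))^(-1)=(0 7)(1 6 9 3)(2 5)=[7, 6, 5, 1, 4, 2, 9, 0, 8, 3]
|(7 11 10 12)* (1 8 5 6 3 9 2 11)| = 11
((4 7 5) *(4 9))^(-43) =(4 7 5 9) =[0, 1, 2, 3, 7, 9, 6, 5, 8, 4]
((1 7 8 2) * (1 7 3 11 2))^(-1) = (1 8 7 2 11 3) = [0, 8, 11, 1, 4, 5, 6, 2, 7, 9, 10, 3]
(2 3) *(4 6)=(2 3)(4 6)=[0, 1, 3, 2, 6, 5, 4]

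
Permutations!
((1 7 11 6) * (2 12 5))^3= (12)(1 6 11 7)= [0, 6, 2, 3, 4, 5, 11, 1, 8, 9, 10, 7, 12]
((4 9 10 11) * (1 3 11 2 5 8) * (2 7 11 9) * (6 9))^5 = (1 7 8 10 5 9 2 6 4 3 11) = [0, 7, 6, 11, 3, 9, 4, 8, 10, 2, 5, 1]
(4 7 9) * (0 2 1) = (0 2 1)(4 7 9) = [2, 0, 1, 3, 7, 5, 6, 9, 8, 4]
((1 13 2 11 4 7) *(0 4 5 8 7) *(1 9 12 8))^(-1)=(0 4)(1 5 11 2 13)(7 8 12 9)=[4, 5, 13, 3, 0, 11, 6, 8, 12, 7, 10, 2, 9, 1]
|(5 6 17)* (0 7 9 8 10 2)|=6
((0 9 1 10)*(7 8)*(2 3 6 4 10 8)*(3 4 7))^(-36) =(0 3 4 1 7)(2 9 6 10 8) =[3, 7, 9, 4, 1, 5, 10, 0, 2, 6, 8]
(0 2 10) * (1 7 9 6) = (0 2 10)(1 7 9 6) = [2, 7, 10, 3, 4, 5, 1, 9, 8, 6, 0]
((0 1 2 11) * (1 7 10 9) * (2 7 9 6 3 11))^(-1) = [11, 9, 2, 6, 4, 5, 10, 1, 8, 0, 7, 3] = (0 11 3 6 10 7 1 9)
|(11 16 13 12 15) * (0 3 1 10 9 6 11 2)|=|(0 3 1 10 9 6 11 16 13 12 15 2)|=12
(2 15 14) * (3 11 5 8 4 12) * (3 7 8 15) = (2 3 11 5 15 14)(4 12 7 8) = [0, 1, 3, 11, 12, 15, 6, 8, 4, 9, 10, 5, 7, 13, 2, 14]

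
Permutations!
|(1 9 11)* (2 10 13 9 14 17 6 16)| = |(1 14 17 6 16 2 10 13 9 11)| = 10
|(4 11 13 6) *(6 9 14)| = |(4 11 13 9 14 6)| = 6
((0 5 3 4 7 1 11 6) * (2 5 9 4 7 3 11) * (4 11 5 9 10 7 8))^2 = (0 7 2 11)(1 9 6 10)(3 4 8) = [7, 9, 11, 4, 8, 5, 10, 2, 3, 6, 1, 0]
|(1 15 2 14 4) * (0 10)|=|(0 10)(1 15 2 14 4)|=10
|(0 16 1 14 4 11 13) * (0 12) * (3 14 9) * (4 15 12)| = |(0 16 1 9 3 14 15 12)(4 11 13)| = 24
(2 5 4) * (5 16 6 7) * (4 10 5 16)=[0, 1, 4, 3, 2, 10, 7, 16, 8, 9, 5, 11, 12, 13, 14, 15, 6]=(2 4)(5 10)(6 7 16)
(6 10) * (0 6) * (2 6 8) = (0 8 2 6 10) = [8, 1, 6, 3, 4, 5, 10, 7, 2, 9, 0]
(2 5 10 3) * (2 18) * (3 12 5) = (2 3 18)(5 10 12) = [0, 1, 3, 18, 4, 10, 6, 7, 8, 9, 12, 11, 5, 13, 14, 15, 16, 17, 2]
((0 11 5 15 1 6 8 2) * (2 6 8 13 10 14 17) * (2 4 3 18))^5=[8, 14, 1, 5, 11, 13, 4, 7, 17, 9, 18, 6, 12, 3, 2, 10, 16, 0, 15]=(0 8 17)(1 14 2)(3 5 13)(4 11 6)(10 18 15)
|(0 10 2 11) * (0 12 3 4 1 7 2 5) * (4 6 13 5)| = 12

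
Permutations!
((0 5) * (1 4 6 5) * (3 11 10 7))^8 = [6, 5, 2, 3, 0, 4, 1, 7, 8, 9, 10, 11] = (11)(0 6 1 5 4)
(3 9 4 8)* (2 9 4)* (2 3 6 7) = (2 9 3 4 8 6 7) = [0, 1, 9, 4, 8, 5, 7, 2, 6, 3]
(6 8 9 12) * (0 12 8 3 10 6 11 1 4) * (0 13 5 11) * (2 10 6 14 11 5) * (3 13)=(0 12)(1 4 3 6 13 2 10 14 11)(8 9)=[12, 4, 10, 6, 3, 5, 13, 7, 9, 8, 14, 1, 0, 2, 11]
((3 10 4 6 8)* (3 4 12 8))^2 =(3 12 4)(6 10 8) =[0, 1, 2, 12, 3, 5, 10, 7, 6, 9, 8, 11, 4]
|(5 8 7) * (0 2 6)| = |(0 2 6)(5 8 7)| = 3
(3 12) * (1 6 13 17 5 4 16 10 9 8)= (1 6 13 17 5 4 16 10 9 8)(3 12)= [0, 6, 2, 12, 16, 4, 13, 7, 1, 8, 9, 11, 3, 17, 14, 15, 10, 5]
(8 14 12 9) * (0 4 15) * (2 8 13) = (0 4 15)(2 8 14 12 9 13) = [4, 1, 8, 3, 15, 5, 6, 7, 14, 13, 10, 11, 9, 2, 12, 0]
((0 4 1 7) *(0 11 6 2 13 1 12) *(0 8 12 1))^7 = (0 13 2 6 11 7 1 4)(8 12) = [13, 4, 6, 3, 0, 5, 11, 1, 12, 9, 10, 7, 8, 2]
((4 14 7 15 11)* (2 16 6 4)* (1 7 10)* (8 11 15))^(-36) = (1 2 14 8 6)(4 7 16 10 11) = [0, 2, 14, 3, 7, 5, 1, 16, 6, 9, 11, 4, 12, 13, 8, 15, 10]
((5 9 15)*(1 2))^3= (15)(1 2)= [0, 2, 1, 3, 4, 5, 6, 7, 8, 9, 10, 11, 12, 13, 14, 15]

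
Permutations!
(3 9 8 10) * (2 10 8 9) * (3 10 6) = (10)(2 6 3) = [0, 1, 6, 2, 4, 5, 3, 7, 8, 9, 10]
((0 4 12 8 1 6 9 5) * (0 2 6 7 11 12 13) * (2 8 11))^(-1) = (0 13 4)(1 8 5 9 6 2 7)(11 12) = [13, 8, 7, 3, 0, 9, 2, 1, 5, 6, 10, 12, 11, 4]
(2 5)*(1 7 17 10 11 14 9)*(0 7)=(0 7 17 10 11 14 9 1)(2 5)=[7, 0, 5, 3, 4, 2, 6, 17, 8, 1, 11, 14, 12, 13, 9, 15, 16, 10]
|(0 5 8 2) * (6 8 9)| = |(0 5 9 6 8 2)| = 6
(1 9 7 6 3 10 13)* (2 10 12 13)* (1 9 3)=[0, 3, 10, 12, 4, 5, 1, 6, 8, 7, 2, 11, 13, 9]=(1 3 12 13 9 7 6)(2 10)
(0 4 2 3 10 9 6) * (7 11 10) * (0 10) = (0 4 2 3 7 11)(6 10 9) = [4, 1, 3, 7, 2, 5, 10, 11, 8, 6, 9, 0]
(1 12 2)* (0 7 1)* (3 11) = (0 7 1 12 2)(3 11) = [7, 12, 0, 11, 4, 5, 6, 1, 8, 9, 10, 3, 2]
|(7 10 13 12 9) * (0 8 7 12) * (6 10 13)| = 4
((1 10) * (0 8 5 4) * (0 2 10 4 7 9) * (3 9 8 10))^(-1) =(0 9 3 2 4 1 10)(5 8 7) =[9, 10, 4, 2, 1, 8, 6, 5, 7, 3, 0]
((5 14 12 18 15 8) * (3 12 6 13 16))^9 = [0, 1, 2, 16, 4, 8, 14, 7, 15, 9, 10, 11, 3, 6, 5, 18, 13, 17, 12] = (3 16 13 6 14 5 8 15 18 12)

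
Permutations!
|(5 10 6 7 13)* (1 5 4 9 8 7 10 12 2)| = |(1 5 12 2)(4 9 8 7 13)(6 10)| = 20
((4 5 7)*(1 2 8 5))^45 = (1 5)(2 7)(4 8) = [0, 5, 7, 3, 8, 1, 6, 2, 4]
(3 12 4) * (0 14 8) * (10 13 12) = (0 14 8)(3 10 13 12 4) = [14, 1, 2, 10, 3, 5, 6, 7, 0, 9, 13, 11, 4, 12, 8]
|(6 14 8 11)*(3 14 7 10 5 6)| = |(3 14 8 11)(5 6 7 10)| = 4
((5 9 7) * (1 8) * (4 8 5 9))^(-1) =[0, 8, 2, 3, 5, 1, 6, 9, 4, 7] =(1 8 4 5)(7 9)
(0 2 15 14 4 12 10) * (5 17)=(0 2 15 14 4 12 10)(5 17)=[2, 1, 15, 3, 12, 17, 6, 7, 8, 9, 0, 11, 10, 13, 4, 14, 16, 5]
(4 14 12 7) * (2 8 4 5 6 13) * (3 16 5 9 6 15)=(2 8 4 14 12 7 9 6 13)(3 16 5 15)=[0, 1, 8, 16, 14, 15, 13, 9, 4, 6, 10, 11, 7, 2, 12, 3, 5]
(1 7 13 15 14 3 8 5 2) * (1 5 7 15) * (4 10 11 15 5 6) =(1 5 2 6 4 10 11 15 14 3 8 7 13) =[0, 5, 6, 8, 10, 2, 4, 13, 7, 9, 11, 15, 12, 1, 3, 14]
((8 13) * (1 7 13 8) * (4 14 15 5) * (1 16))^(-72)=(16)=[0, 1, 2, 3, 4, 5, 6, 7, 8, 9, 10, 11, 12, 13, 14, 15, 16]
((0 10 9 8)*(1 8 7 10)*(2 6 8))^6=(10)(0 1 2 6 8)=[1, 2, 6, 3, 4, 5, 8, 7, 0, 9, 10]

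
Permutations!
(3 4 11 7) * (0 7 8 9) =[7, 1, 2, 4, 11, 5, 6, 3, 9, 0, 10, 8] =(0 7 3 4 11 8 9)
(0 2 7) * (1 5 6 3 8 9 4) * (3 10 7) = (0 2 3 8 9 4 1 5 6 10 7) = [2, 5, 3, 8, 1, 6, 10, 0, 9, 4, 7]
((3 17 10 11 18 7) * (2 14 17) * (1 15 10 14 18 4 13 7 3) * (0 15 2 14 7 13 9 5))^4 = (0 4 15 9 10 5 11)(1 14 2 17 18 7 3) = [4, 14, 17, 1, 15, 11, 6, 3, 8, 10, 5, 0, 12, 13, 2, 9, 16, 18, 7]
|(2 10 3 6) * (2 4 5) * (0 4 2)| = |(0 4 5)(2 10 3 6)| = 12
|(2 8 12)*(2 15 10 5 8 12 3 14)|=|(2 12 15 10 5 8 3 14)|=8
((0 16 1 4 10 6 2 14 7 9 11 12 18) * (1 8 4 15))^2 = (0 8 10 2 7 11 18 16 4 6 14 9 12) = [8, 1, 7, 3, 6, 5, 14, 11, 10, 12, 2, 18, 0, 13, 9, 15, 4, 17, 16]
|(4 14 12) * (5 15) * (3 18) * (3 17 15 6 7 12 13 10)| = |(3 18 17 15 5 6 7 12 4 14 13 10)| = 12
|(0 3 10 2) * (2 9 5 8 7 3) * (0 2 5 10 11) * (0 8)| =|(0 5)(3 11 8 7)(9 10)| =4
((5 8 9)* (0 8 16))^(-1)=(0 16 5 9 8)=[16, 1, 2, 3, 4, 9, 6, 7, 0, 8, 10, 11, 12, 13, 14, 15, 5]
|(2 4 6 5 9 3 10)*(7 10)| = |(2 4 6 5 9 3 7 10)| = 8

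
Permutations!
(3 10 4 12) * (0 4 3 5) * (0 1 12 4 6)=[6, 12, 2, 10, 4, 1, 0, 7, 8, 9, 3, 11, 5]=(0 6)(1 12 5)(3 10)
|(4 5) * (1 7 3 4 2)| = 6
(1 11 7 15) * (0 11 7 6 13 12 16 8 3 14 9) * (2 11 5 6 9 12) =(0 5 6 13 2 11 9)(1 7 15)(3 14 12 16 8) =[5, 7, 11, 14, 4, 6, 13, 15, 3, 0, 10, 9, 16, 2, 12, 1, 8]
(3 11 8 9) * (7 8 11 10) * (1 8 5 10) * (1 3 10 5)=(11)(1 8 9 10 7)=[0, 8, 2, 3, 4, 5, 6, 1, 9, 10, 7, 11]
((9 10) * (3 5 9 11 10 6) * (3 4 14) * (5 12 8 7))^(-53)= (3 12 8 7 5 9 6 4 14)(10 11)= [0, 1, 2, 12, 14, 9, 4, 5, 7, 6, 11, 10, 8, 13, 3]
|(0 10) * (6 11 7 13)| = 4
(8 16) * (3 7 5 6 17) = (3 7 5 6 17)(8 16) = [0, 1, 2, 7, 4, 6, 17, 5, 16, 9, 10, 11, 12, 13, 14, 15, 8, 3]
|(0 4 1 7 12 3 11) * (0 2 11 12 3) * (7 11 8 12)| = |(0 4 1 11 2 8 12)(3 7)| = 14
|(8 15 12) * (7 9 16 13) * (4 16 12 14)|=9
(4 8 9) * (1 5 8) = (1 5 8 9 4) = [0, 5, 2, 3, 1, 8, 6, 7, 9, 4]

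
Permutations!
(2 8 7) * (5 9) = (2 8 7)(5 9) = [0, 1, 8, 3, 4, 9, 6, 2, 7, 5]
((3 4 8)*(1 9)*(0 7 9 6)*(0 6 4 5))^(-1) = (0 5 3 8 4 1 9 7) = [5, 9, 2, 8, 1, 3, 6, 0, 4, 7]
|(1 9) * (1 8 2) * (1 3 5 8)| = |(1 9)(2 3 5 8)| = 4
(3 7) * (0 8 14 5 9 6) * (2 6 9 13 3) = (0 8 14 5 13 3 7 2 6) = [8, 1, 6, 7, 4, 13, 0, 2, 14, 9, 10, 11, 12, 3, 5]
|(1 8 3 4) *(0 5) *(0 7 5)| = 4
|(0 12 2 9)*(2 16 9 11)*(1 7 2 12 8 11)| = |(0 8 11 12 16 9)(1 7 2)| = 6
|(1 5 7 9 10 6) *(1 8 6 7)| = 6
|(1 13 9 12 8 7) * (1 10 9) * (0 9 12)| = |(0 9)(1 13)(7 10 12 8)| = 4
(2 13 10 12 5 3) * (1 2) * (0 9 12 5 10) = [9, 2, 13, 1, 4, 3, 6, 7, 8, 12, 5, 11, 10, 0] = (0 9 12 10 5 3 1 2 13)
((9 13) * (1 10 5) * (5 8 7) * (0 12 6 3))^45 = (0 12 6 3)(9 13) = [12, 1, 2, 0, 4, 5, 3, 7, 8, 13, 10, 11, 6, 9]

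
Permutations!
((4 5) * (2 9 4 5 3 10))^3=[0, 1, 3, 9, 2, 5, 6, 7, 8, 10, 4]=(2 3 9 10 4)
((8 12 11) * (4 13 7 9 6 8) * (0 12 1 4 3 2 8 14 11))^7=(0 12)(1 11 7 8 14 13 2 6 4 3 9)=[12, 11, 6, 9, 3, 5, 4, 8, 14, 1, 10, 7, 0, 2, 13]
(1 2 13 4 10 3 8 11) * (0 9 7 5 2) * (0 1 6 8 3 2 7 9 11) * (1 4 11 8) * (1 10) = [8, 4, 13, 3, 1, 7, 10, 5, 0, 9, 2, 6, 12, 11] = (0 8)(1 4)(2 13 11 6 10)(5 7)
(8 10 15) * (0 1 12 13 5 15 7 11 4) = (0 1 12 13 5 15 8 10 7 11 4) = [1, 12, 2, 3, 0, 15, 6, 11, 10, 9, 7, 4, 13, 5, 14, 8]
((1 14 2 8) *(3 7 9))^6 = (1 2)(8 14) = [0, 2, 1, 3, 4, 5, 6, 7, 14, 9, 10, 11, 12, 13, 8]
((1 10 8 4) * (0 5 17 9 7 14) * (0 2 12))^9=[5, 10, 12, 3, 1, 17, 6, 14, 4, 7, 8, 11, 0, 13, 2, 15, 16, 9]=(0 5 17 9 7 14 2 12)(1 10 8 4)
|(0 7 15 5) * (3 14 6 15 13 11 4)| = |(0 7 13 11 4 3 14 6 15 5)| = 10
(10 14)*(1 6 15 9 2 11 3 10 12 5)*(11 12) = [0, 6, 12, 10, 4, 1, 15, 7, 8, 2, 14, 3, 5, 13, 11, 9] = (1 6 15 9 2 12 5)(3 10 14 11)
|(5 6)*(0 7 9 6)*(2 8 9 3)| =|(0 7 3 2 8 9 6 5)| =8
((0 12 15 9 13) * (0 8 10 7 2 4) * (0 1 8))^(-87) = (0 9 12 13 15)(1 7)(2 8)(4 10) = [9, 7, 8, 3, 10, 5, 6, 1, 2, 12, 4, 11, 13, 15, 14, 0]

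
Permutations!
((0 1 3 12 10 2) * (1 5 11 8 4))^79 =[2, 4, 10, 1, 8, 0, 6, 7, 11, 9, 12, 5, 3] =(0 2 10 12 3 1 4 8 11 5)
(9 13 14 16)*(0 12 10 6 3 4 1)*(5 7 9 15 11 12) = (0 5 7 9 13 14 16 15 11 12 10 6 3 4 1) = [5, 0, 2, 4, 1, 7, 3, 9, 8, 13, 6, 12, 10, 14, 16, 11, 15]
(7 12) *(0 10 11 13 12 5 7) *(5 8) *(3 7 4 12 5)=[10, 1, 2, 7, 12, 4, 6, 8, 3, 9, 11, 13, 0, 5]=(0 10 11 13 5 4 12)(3 7 8)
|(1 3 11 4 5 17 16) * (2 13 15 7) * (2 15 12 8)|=|(1 3 11 4 5 17 16)(2 13 12 8)(7 15)|=28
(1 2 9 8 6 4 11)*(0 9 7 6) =(0 9 8)(1 2 7 6 4 11) =[9, 2, 7, 3, 11, 5, 4, 6, 0, 8, 10, 1]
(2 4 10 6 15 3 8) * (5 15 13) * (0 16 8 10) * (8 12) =(0 16 12 8 2 4)(3 10 6 13 5 15) =[16, 1, 4, 10, 0, 15, 13, 7, 2, 9, 6, 11, 8, 5, 14, 3, 12]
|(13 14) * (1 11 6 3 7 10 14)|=8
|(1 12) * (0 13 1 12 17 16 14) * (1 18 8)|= 8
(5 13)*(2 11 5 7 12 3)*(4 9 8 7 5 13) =(2 11 13 5 4 9 8 7 12 3) =[0, 1, 11, 2, 9, 4, 6, 12, 7, 8, 10, 13, 3, 5]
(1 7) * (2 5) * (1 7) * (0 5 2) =(7)(0 5) =[5, 1, 2, 3, 4, 0, 6, 7]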